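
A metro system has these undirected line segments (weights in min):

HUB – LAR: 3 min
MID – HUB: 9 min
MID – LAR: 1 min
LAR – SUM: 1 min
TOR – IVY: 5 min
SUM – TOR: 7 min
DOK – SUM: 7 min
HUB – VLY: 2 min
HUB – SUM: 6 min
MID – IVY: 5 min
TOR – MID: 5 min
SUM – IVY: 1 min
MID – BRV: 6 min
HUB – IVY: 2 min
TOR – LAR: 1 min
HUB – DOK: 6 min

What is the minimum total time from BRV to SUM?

Candidate routes:
BRV → MID → LAR → SUM: 6+1+1 = 8
BRV → MID → IVY → SUM: 6+5+1 = 12
The minimum is 8 min via BRV → MID → LAR → SUM.

8 min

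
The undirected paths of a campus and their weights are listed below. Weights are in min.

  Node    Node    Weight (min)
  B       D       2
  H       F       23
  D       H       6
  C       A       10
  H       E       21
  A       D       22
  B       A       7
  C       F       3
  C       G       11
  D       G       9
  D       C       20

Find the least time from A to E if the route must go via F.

57 min

Shortest A→F: A → C → F = 13
Best F to E: F → H → E costing 44
Total via F: 13 + 44 = 57 min.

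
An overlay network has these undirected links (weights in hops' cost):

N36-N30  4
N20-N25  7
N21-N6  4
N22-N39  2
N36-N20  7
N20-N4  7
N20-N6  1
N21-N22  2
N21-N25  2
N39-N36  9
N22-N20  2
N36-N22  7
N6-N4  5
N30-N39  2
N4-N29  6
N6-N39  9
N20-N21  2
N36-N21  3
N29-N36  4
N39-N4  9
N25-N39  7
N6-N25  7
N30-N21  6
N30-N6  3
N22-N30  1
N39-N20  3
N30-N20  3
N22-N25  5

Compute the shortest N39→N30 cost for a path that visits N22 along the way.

3 hops' cost

Best N39 to N22: N39 → N22 costing 2
Shortest N22→N30: N22 → N30 = 1
Total via N22: 2 + 1 = 3 hops' cost.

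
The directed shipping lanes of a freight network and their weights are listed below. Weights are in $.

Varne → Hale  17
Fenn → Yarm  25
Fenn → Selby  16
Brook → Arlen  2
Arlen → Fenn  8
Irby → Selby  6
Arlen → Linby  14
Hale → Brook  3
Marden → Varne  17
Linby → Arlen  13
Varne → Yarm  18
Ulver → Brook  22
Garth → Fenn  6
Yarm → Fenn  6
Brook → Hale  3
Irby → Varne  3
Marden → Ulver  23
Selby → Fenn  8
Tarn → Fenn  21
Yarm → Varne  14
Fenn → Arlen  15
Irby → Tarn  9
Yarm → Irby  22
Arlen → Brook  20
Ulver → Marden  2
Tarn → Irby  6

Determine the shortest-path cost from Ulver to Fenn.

Enumerating some paths:
Ulver - Brook - Arlen - Fenn: 22+2+8 = 32
Ulver - Marden - Varne - Yarm - Fenn: 2+17+18+6 = 43
Cheapest is Ulver - Brook - Arlen - Fenn at $32.

$32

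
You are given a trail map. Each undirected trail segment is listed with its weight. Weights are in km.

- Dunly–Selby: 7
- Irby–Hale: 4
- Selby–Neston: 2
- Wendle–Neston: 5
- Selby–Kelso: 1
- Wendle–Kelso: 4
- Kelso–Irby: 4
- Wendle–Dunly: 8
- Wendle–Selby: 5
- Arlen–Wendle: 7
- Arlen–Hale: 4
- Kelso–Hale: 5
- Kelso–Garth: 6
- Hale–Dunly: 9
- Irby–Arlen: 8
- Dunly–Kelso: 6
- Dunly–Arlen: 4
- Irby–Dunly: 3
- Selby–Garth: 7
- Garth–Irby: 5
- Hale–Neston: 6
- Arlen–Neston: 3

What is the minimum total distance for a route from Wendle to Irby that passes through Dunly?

Best Wendle to Dunly: Wendle → Dunly costing 8
Shortest Dunly→Irby: Dunly → Irby = 3
Total via Dunly: 8 + 3 = 11 km.

11 km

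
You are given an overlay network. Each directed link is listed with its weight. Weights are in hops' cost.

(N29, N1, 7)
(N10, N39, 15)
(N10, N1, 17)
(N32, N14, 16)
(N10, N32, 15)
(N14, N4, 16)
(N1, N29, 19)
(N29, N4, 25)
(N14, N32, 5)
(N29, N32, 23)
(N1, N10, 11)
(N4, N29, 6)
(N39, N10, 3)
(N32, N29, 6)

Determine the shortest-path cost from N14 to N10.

29 hops' cost

Settle nodes by increasing distance from N14:
N14: 0
N32: 5  (via N14)
N29: 11  (via N32)
N4: 16  (via N14)
N1: 18  (via N29)
N10: 29  (via N1)
Shortest route: N14 → N32 → N29 → N1 → N10 = 29 hops' cost.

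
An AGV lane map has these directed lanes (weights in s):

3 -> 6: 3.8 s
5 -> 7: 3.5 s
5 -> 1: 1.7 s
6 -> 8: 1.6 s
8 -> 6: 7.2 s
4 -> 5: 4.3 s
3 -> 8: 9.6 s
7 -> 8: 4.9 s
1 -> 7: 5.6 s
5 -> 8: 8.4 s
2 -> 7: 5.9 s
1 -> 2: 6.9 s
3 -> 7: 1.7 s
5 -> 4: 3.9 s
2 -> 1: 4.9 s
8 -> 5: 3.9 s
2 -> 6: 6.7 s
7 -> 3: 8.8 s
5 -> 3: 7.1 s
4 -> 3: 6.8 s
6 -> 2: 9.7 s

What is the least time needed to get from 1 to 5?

14.4 s

Shortest distances from 1:
1: 0
7: 5.6  (via 1)
2: 6.9  (via 1)
8: 10.5  (via 7)
6: 13.6  (via 2)
3: 14.4  (via 7)
5: 14.4  (via 8)
Shortest route: 1 → 7 → 8 → 5 = 14.4 s.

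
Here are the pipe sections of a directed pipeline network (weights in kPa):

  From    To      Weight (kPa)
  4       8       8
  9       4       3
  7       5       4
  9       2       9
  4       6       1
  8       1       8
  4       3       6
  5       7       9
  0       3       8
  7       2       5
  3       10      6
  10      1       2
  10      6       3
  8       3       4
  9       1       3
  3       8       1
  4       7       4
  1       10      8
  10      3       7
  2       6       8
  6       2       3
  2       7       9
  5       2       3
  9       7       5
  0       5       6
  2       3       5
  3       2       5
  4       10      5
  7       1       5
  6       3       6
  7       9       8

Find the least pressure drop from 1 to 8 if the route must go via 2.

Shortest 1→2: 1–10–6–2 = 14
Shortest 2→8: 2–3–8 = 6
Total via 2: 14 + 6 = 20 kPa.

20 kPa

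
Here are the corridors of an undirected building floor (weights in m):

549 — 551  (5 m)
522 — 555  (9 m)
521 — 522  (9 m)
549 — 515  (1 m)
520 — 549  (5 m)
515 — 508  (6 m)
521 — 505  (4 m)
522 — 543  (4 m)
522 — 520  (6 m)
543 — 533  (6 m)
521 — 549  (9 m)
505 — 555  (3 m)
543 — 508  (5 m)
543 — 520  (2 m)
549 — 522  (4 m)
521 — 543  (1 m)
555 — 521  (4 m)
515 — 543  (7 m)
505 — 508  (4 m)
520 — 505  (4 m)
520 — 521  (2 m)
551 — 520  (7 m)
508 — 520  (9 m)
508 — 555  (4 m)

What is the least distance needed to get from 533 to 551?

15 m

Running Dijkstra from 533:
533: 0
543: 6  (via 533)
521: 7  (via 543)
520: 8  (via 543)
522: 10  (via 543)
505: 11  (via 521)
555: 11  (via 521)
508: 11  (via 543)
549: 13  (via 520)
515: 13  (via 543)
551: 15  (via 520)
Shortest route: 533 → 543 → 520 → 551 = 15 m.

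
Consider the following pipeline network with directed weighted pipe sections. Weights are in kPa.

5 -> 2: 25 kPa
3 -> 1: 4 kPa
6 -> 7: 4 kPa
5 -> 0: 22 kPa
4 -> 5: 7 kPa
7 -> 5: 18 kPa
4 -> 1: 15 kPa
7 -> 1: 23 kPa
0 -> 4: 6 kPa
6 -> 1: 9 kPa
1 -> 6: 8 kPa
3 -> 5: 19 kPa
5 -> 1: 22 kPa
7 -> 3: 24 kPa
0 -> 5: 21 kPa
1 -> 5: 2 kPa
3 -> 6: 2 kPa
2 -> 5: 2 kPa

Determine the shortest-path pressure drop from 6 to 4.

39 kPa

Running Dijkstra from 6:
6: 0
7: 4  (via 6)
1: 9  (via 6)
5: 11  (via 1)
3: 28  (via 7)
0: 33  (via 5)
2: 36  (via 5)
4: 39  (via 0)
Shortest route: 6 → 1 → 5 → 0 → 4 = 39 kPa.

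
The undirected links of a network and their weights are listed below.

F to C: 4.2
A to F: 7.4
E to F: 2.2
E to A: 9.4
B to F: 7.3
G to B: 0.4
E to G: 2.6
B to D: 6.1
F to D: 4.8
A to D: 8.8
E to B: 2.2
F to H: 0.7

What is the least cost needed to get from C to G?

Enumerating some paths:
C–F–B–E–G: 4.2+7.3+2.2+2.6 = 16.3
C–F–E–G: 4.2+2.2+2.6 = 9
C–F–B–G: 4.2+7.3+0.4 = 11.9
C–F–D–B–G: 4.2+4.8+6.1+0.4 = 15.5
Cheapest is C–F–E–G at 9.

9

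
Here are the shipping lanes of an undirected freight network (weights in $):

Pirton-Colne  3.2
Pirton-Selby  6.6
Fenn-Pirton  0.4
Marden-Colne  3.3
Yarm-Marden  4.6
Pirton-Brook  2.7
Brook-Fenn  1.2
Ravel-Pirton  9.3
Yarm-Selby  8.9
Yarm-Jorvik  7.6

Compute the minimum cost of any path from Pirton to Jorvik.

$18.7

Settle nodes by increasing distance from Pirton:
Pirton: 0
Fenn: 0.4  (via Pirton)
Brook: 1.6  (via Fenn)
Colne: 3.2  (via Pirton)
Marden: 6.5  (via Colne)
Selby: 6.6  (via Pirton)
Ravel: 9.3  (via Pirton)
Yarm: 11.1  (via Marden)
Jorvik: 18.7  (via Yarm)
Shortest route: Pirton–Colne–Marden–Yarm–Jorvik = $18.7.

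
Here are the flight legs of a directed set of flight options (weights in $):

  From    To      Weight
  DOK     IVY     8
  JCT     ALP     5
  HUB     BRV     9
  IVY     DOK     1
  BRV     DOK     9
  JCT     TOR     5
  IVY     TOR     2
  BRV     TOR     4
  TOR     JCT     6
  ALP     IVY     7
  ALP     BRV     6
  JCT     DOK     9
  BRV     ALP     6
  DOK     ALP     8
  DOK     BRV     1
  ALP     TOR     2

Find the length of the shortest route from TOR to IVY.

$18

Settle nodes by increasing distance from TOR:
TOR: 0
JCT: 6  (via TOR)
ALP: 11  (via JCT)
DOK: 15  (via JCT)
BRV: 16  (via DOK)
IVY: 18  (via ALP)
Shortest route: TOR–JCT–ALP–IVY = $18.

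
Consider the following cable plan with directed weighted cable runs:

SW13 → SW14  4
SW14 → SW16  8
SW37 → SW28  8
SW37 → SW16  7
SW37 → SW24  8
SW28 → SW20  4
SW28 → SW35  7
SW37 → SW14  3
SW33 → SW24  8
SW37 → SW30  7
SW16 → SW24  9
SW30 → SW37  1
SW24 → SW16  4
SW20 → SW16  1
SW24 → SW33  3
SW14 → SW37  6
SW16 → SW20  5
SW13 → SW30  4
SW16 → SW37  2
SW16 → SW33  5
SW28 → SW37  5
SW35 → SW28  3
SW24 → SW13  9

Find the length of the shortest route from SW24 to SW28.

Enumerating some paths:
SW24 - SW13 - SW14 - SW16 - SW37 - SW28: 9+4+8+2+8 = 31
SW24 - SW13 - SW30 - SW37 - SW28: 9+4+1+8 = 22
SW24 - SW16 - SW37 - SW28: 4+2+8 = 14
SW24 - SW13 - SW14 - SW37 - SW28: 9+4+6+8 = 27
The minimum is 14 via SW24 - SW16 - SW37 - SW28.

14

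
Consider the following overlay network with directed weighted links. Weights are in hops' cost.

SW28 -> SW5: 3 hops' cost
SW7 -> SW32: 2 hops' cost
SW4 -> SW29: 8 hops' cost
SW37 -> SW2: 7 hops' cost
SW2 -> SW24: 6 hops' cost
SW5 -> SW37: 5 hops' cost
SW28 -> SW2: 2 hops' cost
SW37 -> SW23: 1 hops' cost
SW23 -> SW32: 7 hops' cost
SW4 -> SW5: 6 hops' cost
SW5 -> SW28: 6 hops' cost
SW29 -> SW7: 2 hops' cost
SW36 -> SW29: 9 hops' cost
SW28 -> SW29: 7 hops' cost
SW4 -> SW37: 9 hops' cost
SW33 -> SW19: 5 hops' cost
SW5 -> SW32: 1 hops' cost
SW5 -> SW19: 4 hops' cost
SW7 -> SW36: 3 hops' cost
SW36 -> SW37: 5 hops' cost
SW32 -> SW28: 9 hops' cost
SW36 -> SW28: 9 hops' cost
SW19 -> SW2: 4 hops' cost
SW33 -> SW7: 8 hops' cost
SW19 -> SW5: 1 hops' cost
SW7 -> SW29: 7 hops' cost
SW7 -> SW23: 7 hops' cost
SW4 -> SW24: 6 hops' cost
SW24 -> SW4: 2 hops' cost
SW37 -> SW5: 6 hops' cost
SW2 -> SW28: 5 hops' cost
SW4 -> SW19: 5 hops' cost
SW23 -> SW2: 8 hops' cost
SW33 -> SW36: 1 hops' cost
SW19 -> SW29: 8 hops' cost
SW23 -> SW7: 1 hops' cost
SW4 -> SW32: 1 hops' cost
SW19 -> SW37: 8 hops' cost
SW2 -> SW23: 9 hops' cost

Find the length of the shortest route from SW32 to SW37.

Settle nodes by increasing distance from SW32:
SW32: 0
SW28: 9  (via SW32)
SW2: 11  (via SW28)
SW5: 12  (via SW28)
SW19: 16  (via SW5)
SW29: 16  (via SW28)
SW37: 17  (via SW5)
Shortest route: SW32 → SW28 → SW5 → SW37 = 17 hops' cost.

17 hops' cost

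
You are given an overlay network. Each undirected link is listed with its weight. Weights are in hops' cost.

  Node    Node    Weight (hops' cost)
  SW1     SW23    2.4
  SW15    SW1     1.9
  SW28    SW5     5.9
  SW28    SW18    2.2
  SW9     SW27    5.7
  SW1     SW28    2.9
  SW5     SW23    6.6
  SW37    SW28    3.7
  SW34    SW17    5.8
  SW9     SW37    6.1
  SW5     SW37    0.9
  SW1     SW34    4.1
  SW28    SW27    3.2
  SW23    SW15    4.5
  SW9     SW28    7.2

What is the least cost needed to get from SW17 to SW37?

16.5 hops' cost

Settle nodes by increasing distance from SW17:
SW17: 0
SW34: 5.8  (via SW17)
SW1: 9.9  (via SW34)
SW15: 11.8  (via SW1)
SW23: 12.3  (via SW1)
SW28: 12.8  (via SW1)
SW18: 15  (via SW28)
SW27: 16  (via SW28)
SW37: 16.5  (via SW28)
Shortest route: SW17 → SW34 → SW1 → SW28 → SW37 = 16.5 hops' cost.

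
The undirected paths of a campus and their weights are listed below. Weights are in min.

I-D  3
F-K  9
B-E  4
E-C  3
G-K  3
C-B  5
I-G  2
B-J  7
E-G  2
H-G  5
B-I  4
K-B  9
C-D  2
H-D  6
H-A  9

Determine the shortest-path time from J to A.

27 min

Running Dijkstra from J:
J: 0
B: 7  (via J)
E: 11  (via B)
I: 11  (via B)
C: 12  (via B)
G: 13  (via E)
D: 14  (via I)
K: 16  (via B)
H: 18  (via G)
F: 25  (via K)
A: 27  (via H)
Shortest route: J–B–E–G–H–A = 27 min.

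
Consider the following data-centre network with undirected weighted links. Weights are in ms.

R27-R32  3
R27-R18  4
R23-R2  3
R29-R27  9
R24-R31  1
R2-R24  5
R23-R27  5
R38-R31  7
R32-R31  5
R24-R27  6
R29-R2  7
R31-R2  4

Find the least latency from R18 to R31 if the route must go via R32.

Shortest R18→R32: R18–R27–R32 = 7
Shortest R32→R31: R32–R31 = 5
Total via R32: 7 + 5 = 12 ms.

12 ms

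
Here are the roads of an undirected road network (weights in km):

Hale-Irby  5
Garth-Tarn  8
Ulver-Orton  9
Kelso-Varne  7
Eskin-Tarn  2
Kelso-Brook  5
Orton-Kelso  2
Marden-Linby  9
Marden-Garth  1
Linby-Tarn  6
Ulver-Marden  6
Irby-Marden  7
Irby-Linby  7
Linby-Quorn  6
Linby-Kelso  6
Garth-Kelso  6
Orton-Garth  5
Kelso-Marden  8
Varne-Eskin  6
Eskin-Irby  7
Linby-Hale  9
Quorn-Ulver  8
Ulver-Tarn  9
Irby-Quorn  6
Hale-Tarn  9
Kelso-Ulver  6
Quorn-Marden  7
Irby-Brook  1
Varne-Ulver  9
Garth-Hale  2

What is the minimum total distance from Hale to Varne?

Settle nodes by increasing distance from Hale:
Hale: 0
Garth: 2  (via Hale)
Marden: 3  (via Garth)
Irby: 5  (via Hale)
Brook: 6  (via Irby)
Orton: 7  (via Garth)
Kelso: 8  (via Garth)
Tarn: 9  (via Hale)
Linby: 9  (via Hale)
Ulver: 9  (via Marden)
Quorn: 10  (via Marden)
Eskin: 11  (via Tarn)
Varne: 15  (via Kelso)
Shortest route: Hale → Garth → Kelso → Varne = 15 km.

15 km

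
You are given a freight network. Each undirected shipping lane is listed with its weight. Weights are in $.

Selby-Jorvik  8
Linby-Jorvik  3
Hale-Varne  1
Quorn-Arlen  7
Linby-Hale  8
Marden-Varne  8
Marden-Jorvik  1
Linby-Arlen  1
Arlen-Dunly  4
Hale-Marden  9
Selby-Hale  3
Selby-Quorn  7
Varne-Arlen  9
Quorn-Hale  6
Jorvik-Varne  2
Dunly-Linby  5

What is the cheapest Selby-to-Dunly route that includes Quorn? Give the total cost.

Shortest Selby→Quorn: Selby → Quorn = 7
Shortest Quorn→Dunly: Quorn → Arlen → Dunly = 11
Total via Quorn: 7 + 11 = $18.

$18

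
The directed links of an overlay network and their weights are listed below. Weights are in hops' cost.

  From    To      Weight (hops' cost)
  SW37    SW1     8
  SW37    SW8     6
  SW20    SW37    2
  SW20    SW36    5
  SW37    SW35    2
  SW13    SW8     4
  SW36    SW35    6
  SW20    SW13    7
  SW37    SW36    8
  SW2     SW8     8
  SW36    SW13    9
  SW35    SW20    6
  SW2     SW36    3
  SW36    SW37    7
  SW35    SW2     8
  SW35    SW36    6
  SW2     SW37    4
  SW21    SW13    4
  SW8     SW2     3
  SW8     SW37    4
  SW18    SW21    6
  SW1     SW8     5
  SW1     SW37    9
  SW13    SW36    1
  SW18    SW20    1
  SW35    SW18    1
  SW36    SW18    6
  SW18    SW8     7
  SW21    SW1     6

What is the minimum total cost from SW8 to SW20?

Shortest distances from SW8:
SW8: 0
SW2: 3  (via SW8)
SW37: 4  (via SW8)
SW35: 6  (via SW37)
SW36: 6  (via SW2)
SW18: 7  (via SW35)
SW20: 8  (via SW18)
Shortest route: SW8 → SW37 → SW35 → SW18 → SW20 = 8 hops' cost.

8 hops' cost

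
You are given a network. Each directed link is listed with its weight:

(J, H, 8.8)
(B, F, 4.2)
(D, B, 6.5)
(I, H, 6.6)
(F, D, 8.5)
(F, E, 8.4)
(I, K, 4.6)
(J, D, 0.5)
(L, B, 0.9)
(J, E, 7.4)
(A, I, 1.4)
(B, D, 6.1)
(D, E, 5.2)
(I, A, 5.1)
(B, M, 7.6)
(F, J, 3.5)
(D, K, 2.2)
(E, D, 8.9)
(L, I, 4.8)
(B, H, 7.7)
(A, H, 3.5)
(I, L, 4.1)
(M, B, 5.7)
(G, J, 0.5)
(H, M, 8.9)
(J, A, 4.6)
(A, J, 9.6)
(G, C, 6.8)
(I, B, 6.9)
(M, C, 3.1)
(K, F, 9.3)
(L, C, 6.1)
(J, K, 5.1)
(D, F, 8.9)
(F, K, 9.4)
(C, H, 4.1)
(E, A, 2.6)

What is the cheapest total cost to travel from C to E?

Shortest distances from C:
C: 0
H: 4.1  (via C)
M: 13  (via H)
B: 18.7  (via M)
F: 22.9  (via B)
D: 24.8  (via B)
J: 26.4  (via F)
K: 27  (via D)
E: 30  (via D)
Shortest route: C–H–M–B–D–E = 30.

30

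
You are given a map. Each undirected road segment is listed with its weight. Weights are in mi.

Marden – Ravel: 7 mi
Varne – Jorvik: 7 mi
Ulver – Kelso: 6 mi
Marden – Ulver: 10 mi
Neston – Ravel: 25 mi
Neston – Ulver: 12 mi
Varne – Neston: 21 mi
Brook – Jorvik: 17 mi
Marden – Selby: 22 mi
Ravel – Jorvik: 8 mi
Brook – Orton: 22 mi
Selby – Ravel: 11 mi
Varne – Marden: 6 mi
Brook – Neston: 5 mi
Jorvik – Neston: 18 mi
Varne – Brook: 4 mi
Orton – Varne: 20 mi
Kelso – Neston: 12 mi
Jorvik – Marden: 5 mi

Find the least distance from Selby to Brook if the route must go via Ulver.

45 mi

Shortest Selby→Ulver: Selby–Ravel–Marden–Ulver = 28
Best Ulver to Brook: Ulver–Neston–Brook costing 17
Total via Ulver: 28 + 17 = 45 mi.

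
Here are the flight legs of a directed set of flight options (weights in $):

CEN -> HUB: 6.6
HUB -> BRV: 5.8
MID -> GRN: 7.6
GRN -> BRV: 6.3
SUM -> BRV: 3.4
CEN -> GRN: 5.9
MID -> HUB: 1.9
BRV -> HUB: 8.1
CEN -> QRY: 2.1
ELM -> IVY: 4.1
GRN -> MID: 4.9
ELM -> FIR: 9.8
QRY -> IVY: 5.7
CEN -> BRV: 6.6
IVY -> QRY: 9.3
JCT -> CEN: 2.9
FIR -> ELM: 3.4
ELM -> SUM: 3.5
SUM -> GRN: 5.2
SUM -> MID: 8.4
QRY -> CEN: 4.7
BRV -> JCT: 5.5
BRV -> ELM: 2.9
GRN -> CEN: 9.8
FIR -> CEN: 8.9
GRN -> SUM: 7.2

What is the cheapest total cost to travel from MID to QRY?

$18.2

Candidate routes:
MID → HUB → BRV → JCT → CEN → QRY: 1.9+5.8+5.5+2.9+2.1 = 18.2
MID → HUB → BRV → ELM → IVY → QRY: 1.9+5.8+2.9+4.1+9.3 = 24
MID → GRN → CEN → QRY: 7.6+9.8+2.1 = 19.5
The minimum is $18.2 via MID → HUB → BRV → JCT → CEN → QRY.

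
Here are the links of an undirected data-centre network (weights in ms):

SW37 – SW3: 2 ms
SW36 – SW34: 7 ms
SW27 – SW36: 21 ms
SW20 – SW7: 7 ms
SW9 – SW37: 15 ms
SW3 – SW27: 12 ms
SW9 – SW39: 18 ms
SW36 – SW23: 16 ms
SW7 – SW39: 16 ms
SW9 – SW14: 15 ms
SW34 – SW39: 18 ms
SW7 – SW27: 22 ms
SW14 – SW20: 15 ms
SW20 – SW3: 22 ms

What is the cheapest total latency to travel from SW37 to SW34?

Compare a few routes:
SW37 → SW9 → SW39 → SW34: 15+18+18 = 51
SW37 → SW3 → SW27 → SW36 → SW34: 2+12+21+7 = 42
Cheapest is SW37 → SW3 → SW27 → SW36 → SW34 at 42 ms.

42 ms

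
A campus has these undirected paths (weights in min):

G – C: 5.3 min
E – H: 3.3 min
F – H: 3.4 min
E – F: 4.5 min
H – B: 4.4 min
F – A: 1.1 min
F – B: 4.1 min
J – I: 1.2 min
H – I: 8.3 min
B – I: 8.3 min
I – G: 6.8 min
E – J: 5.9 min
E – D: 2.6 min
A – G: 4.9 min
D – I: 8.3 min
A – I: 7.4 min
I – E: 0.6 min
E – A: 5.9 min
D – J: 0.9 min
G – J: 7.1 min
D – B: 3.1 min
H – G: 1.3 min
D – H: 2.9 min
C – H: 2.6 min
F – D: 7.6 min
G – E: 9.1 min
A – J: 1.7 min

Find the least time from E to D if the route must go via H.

6.2 min

Shortest E→H: E → H = 3.3
Best H to D: H → D costing 2.9
Total via H: 3.3 + 2.9 = 6.2 min.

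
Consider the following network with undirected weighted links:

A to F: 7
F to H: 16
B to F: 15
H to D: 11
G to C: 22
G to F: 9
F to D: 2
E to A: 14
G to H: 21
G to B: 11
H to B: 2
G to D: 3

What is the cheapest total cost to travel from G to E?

Shortest distances from G:
G: 0
D: 3  (via G)
F: 5  (via D)
B: 11  (via G)
A: 12  (via F)
H: 13  (via B)
C: 22  (via G)
E: 26  (via A)
Shortest route: G → D → F → A → E = 26.

26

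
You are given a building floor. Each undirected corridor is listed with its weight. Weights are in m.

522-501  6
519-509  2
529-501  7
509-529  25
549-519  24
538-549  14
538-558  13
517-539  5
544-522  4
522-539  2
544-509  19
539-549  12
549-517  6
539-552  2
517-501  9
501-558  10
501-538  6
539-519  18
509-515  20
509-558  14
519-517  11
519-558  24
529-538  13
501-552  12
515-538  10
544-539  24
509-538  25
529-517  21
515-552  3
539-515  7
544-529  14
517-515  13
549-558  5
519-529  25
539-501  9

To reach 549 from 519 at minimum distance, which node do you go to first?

517

Enumerating some paths:
519 → 509 → 558 → 549: 2+14+5 = 21
519 → 517 → 549: 11+6 = 17
Cheapest is 519 → 517 → 549 at 17 m.
So from 519 the first move is to 517.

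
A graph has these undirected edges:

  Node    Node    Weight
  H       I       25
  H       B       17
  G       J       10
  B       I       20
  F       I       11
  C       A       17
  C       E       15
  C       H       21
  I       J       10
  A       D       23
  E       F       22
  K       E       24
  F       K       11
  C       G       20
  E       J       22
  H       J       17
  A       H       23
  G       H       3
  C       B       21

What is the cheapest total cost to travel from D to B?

Shortest distances from D:
D: 0
A: 23  (via D)
C: 40  (via A)
H: 46  (via A)
G: 49  (via H)
E: 55  (via C)
J: 59  (via G)
B: 61  (via C)
Shortest route: D–A–C–B = 61.

61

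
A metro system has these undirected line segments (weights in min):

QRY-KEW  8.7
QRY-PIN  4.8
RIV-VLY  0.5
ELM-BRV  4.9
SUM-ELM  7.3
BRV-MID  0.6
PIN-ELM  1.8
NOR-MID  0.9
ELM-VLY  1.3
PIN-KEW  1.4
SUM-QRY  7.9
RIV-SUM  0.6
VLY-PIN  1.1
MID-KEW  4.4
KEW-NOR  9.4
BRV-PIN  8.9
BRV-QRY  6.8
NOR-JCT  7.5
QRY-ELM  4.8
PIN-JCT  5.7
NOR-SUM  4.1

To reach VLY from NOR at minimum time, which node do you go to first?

Compare a few routes:
NOR → SUM → RIV → VLY: 4.1+0.6+0.5 = 5.2
NOR → MID → BRV → ELM → VLY: 0.9+0.6+4.9+1.3 = 7.7
NOR → MID → KEW → PIN → VLY: 0.9+4.4+1.4+1.1 = 7.8
Cheapest is NOR → SUM → RIV → VLY at 5.2 min.
So from NOR the first move is to SUM.

SUM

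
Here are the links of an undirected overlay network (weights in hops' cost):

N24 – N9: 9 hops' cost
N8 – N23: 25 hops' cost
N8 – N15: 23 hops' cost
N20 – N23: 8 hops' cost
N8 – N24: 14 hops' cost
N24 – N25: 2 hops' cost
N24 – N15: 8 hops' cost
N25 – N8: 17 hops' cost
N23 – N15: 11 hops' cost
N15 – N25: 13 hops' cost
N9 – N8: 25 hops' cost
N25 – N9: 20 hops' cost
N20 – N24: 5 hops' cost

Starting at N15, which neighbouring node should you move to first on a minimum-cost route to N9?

N24

Enumerating some paths:
N15 → N25 → N24 → N9: 13+2+9 = 24
N15 → N24 → N9: 8+9 = 17
The minimum is 17 hops' cost via N15 → N24 → N9.
So from N15 the first move is to N24.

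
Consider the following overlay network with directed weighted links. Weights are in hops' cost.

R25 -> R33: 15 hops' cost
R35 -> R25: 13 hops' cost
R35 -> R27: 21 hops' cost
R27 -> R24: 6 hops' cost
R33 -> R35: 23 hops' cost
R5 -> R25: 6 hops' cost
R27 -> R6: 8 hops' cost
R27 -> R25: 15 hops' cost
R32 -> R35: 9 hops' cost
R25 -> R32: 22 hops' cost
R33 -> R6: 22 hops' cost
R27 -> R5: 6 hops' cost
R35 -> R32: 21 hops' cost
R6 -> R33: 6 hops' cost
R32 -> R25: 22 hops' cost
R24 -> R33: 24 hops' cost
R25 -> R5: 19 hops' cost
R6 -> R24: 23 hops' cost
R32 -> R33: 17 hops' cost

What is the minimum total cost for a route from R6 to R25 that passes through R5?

Best R6 to R5: R6–R33–R35–R27–R5 costing 56
Best R5 to R25: R5–R25 costing 6
Total via R5: 56 + 6 = 62 hops' cost.

62 hops' cost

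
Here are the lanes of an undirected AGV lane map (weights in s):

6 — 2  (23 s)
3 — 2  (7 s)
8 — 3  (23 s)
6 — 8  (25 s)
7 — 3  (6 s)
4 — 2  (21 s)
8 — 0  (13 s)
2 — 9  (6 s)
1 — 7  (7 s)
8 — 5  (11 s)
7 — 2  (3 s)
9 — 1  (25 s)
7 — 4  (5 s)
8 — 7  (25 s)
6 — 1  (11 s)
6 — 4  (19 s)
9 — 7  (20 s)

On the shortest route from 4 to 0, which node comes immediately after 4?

Candidate routes:
4–7–3–8–0: 5+6+23+13 = 47
4–7–8–0: 5+25+13 = 43
The minimum is 43 s via 4–7–8–0.
So from 4 the first move is to 7.

7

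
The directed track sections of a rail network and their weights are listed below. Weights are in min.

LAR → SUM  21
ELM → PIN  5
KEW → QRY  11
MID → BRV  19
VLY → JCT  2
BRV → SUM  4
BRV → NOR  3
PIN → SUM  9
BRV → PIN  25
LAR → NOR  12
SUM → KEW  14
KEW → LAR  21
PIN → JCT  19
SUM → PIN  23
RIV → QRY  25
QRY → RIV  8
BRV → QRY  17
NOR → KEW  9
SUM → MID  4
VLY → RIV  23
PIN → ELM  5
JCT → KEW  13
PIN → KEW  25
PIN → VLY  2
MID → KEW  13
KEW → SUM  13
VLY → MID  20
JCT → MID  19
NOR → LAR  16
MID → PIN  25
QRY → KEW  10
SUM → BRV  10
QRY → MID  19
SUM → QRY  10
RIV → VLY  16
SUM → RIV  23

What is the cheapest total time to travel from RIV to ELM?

Enumerating some paths:
RIV–VLY–JCT–MID–PIN–ELM: 16+2+19+25+5 = 67
RIV–VLY–MID–PIN–ELM: 16+20+25+5 = 66
RIV–VLY–JCT–KEW–SUM–PIN–ELM: 16+2+13+13+23+5 = 72
RIV–QRY–MID–PIN–ELM: 25+19+25+5 = 74
Cheapest is RIV–VLY–MID–PIN–ELM at 66 min.

66 min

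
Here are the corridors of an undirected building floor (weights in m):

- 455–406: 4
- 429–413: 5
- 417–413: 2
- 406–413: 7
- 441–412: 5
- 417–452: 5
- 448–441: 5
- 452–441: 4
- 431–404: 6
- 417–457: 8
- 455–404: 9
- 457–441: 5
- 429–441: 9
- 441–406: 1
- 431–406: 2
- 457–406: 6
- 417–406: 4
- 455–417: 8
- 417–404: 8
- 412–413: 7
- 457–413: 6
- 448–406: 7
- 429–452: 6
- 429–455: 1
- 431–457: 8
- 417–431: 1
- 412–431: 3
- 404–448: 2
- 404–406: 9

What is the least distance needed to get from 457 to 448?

10 m

Compare a few routes:
457 → 441 → 448: 5+5 = 10
457 → 406 → 441 → 448: 6+1+5 = 12
The minimum is 10 m via 457 → 441 → 448.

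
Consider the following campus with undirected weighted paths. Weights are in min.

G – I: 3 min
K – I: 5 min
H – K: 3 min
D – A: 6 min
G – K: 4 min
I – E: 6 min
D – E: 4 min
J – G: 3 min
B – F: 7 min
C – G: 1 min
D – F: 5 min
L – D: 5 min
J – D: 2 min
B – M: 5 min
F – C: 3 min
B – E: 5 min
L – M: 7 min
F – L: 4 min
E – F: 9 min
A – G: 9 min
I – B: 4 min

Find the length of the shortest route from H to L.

15 min

Shortest distances from H:
H: 0
K: 3  (via H)
G: 7  (via K)
C: 8  (via G)
I: 8  (via K)
J: 10  (via G)
F: 11  (via C)
B: 12  (via I)
D: 12  (via J)
E: 14  (via I)
L: 15  (via F)
Shortest route: H → K → G → C → F → L = 15 min.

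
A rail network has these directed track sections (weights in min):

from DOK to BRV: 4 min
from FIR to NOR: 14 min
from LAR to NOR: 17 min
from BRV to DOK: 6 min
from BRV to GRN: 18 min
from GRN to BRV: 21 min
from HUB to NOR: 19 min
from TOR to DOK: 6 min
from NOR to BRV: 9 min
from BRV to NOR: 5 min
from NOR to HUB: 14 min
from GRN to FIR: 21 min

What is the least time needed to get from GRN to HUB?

40 min

Settle nodes by increasing distance from GRN:
GRN: 0
FIR: 21  (via GRN)
BRV: 21  (via GRN)
NOR: 26  (via BRV)
DOK: 27  (via BRV)
HUB: 40  (via NOR)
Shortest route: GRN–BRV–NOR–HUB = 40 min.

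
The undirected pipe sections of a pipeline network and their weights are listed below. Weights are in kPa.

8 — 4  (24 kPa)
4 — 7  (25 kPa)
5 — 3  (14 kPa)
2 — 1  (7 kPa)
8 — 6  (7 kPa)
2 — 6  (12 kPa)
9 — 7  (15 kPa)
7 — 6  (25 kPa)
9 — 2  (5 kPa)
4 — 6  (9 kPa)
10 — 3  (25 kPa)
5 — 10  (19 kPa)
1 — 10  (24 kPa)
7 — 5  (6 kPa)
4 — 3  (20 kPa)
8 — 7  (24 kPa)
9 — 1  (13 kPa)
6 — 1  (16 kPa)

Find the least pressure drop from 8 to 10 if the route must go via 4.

61 kPa

Best 8 to 4: 8 → 6 → 4 costing 16
Shortest 4→10: 4 → 3 → 10 = 45
Total via 4: 16 + 45 = 61 kPa.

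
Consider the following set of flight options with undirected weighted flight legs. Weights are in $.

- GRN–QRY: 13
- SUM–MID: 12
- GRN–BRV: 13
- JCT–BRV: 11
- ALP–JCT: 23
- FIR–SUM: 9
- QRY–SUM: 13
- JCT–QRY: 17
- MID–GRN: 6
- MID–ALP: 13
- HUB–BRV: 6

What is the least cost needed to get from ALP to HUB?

$38

Candidate routes:
ALP → JCT → BRV → HUB: 23+11+6 = 40
ALP → MID → GRN → BRV → HUB: 13+6+13+6 = 38
Cheapest is ALP → MID → GRN → BRV → HUB at $38.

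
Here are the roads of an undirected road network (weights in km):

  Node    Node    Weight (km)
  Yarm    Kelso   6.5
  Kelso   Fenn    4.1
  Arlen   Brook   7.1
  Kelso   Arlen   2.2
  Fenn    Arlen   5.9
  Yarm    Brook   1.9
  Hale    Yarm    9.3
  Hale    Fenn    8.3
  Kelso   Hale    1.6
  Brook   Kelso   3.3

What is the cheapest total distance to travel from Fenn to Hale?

5.7 km

Compare a few routes:
Fenn → Hale: 8.3 = 8.3
Fenn → Kelso → Hale: 4.1+1.6 = 5.7
The minimum is 5.7 km via Fenn → Kelso → Hale.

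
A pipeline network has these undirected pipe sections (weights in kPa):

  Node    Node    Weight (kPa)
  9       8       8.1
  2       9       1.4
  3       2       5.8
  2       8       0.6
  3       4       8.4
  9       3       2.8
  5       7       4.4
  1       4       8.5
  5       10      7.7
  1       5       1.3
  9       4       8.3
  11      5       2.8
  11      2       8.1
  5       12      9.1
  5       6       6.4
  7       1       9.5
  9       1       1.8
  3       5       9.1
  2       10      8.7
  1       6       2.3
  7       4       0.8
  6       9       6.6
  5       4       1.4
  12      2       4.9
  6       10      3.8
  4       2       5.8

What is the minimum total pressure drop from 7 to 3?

Settle nodes by increasing distance from 7:
7: 0
4: 0.8  (via 7)
5: 2.2  (via 4)
1: 3.5  (via 5)
11: 5  (via 5)
9: 5.3  (via 1)
6: 5.8  (via 1)
2: 6.6  (via 4)
8: 7.2  (via 2)
3: 8.1  (via 9)
Shortest route: 7 → 4 → 5 → 1 → 9 → 3 = 8.1 kPa.

8.1 kPa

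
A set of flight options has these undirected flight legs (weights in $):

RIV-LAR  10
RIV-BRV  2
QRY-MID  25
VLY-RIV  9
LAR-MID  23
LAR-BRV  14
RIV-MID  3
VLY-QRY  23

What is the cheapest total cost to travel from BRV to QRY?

$30

Enumerating some paths:
BRV → RIV → VLY → QRY: 2+9+23 = 34
BRV → RIV → MID → QRY: 2+3+25 = 30
Cheapest is BRV → RIV → MID → QRY at $30.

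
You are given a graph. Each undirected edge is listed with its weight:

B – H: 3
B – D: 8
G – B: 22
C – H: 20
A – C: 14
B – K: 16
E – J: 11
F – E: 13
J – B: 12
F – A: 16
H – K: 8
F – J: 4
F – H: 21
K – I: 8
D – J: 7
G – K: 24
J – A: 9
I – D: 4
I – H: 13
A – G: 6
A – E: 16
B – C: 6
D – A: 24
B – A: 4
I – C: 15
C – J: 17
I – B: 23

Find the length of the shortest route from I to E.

Running Dijkstra from I:
I: 0
D: 4  (via I)
K: 8  (via I)
J: 11  (via D)
B: 12  (via D)
H: 13  (via I)
C: 15  (via I)
F: 15  (via J)
A: 16  (via B)
E: 22  (via J)
Shortest route: I–D–J–E = 22.

22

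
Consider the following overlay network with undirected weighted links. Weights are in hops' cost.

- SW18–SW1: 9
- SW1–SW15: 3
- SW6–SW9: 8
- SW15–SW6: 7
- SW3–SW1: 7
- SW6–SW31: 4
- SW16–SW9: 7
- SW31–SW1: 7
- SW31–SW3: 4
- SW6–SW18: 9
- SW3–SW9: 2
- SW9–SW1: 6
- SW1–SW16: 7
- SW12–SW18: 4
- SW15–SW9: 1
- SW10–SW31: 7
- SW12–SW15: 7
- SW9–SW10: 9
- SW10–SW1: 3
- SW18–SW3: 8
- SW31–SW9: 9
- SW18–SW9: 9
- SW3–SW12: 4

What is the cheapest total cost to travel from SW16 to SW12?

13 hops' cost

Settle nodes by increasing distance from SW16:
SW16: 0
SW9: 7  (via SW16)
SW1: 7  (via SW16)
SW15: 8  (via SW9)
SW3: 9  (via SW9)
SW10: 10  (via SW1)
SW12: 13  (via SW3)
Shortest route: SW16–SW9–SW3–SW12 = 13 hops' cost.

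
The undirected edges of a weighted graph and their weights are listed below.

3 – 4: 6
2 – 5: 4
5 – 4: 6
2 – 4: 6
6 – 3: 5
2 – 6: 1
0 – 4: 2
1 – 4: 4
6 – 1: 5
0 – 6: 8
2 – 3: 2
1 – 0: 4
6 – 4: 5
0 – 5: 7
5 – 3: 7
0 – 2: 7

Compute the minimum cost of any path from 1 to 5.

10

Enumerating some paths:
1 - 0 - 4 - 5: 4+2+6 = 12
1 - 4 - 5: 4+6 = 10
1 - 0 - 5: 4+7 = 11
The minimum is 10 via 1 - 4 - 5.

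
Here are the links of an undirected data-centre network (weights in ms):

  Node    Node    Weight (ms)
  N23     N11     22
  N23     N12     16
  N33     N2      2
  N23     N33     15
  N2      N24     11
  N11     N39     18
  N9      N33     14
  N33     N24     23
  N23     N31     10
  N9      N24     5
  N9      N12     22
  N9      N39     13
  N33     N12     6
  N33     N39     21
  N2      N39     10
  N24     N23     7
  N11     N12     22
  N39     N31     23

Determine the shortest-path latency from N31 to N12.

26 ms

Running Dijkstra from N31:
N31: 0
N23: 10  (via N31)
N24: 17  (via N23)
N9: 22  (via N24)
N39: 23  (via N31)
N33: 25  (via N23)
N12: 26  (via N23)
Shortest route: N31–N23–N12 = 26 ms.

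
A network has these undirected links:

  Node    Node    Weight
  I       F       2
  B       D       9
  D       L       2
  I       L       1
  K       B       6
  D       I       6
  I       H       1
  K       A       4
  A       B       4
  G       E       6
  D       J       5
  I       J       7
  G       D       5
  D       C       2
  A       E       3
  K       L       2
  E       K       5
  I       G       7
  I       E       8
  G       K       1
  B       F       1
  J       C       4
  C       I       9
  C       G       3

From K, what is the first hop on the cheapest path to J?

Compare a few routes:
K–G–C–J: 1+3+4 = 8
K–L–D–C–J: 2+2+2+4 = 10
K–L–D–J: 2+2+5 = 9
The minimum is 8 via K–G–C–J.
So from K the first move is to G.

G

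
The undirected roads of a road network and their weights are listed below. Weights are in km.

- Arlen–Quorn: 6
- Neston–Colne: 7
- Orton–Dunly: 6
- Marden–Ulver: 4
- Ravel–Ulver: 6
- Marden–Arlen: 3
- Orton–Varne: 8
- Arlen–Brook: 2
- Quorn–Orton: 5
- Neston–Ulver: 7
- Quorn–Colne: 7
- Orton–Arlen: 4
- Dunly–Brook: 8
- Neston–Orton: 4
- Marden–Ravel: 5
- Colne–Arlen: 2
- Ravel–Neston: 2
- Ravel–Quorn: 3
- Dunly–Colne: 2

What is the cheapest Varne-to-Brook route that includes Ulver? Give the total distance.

Shortest Varne→Ulver: Varne–Orton–Neston–Ulver = 19
Shortest Ulver→Brook: Ulver–Marden–Arlen–Brook = 9
Total via Ulver: 19 + 9 = 28 km.

28 km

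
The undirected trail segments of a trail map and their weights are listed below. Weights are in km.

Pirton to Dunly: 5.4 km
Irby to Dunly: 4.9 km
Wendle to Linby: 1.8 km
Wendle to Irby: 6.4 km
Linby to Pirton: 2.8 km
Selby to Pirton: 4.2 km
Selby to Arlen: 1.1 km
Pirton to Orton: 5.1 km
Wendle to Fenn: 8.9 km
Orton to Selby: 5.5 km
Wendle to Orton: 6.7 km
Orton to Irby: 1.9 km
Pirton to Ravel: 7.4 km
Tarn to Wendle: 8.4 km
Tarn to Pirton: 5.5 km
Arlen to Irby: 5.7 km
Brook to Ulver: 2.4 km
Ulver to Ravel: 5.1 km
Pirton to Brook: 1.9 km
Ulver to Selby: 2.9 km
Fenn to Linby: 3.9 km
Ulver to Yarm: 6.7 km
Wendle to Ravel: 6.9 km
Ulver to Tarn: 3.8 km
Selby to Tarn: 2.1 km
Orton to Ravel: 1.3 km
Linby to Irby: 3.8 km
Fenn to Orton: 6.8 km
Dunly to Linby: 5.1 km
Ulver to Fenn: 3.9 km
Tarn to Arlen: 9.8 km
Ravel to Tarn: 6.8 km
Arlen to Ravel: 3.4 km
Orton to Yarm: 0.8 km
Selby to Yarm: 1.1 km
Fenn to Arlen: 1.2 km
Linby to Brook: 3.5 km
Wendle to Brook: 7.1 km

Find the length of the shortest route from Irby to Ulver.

Compare a few routes:
Irby - Orton - Ravel - Ulver: 1.9+1.3+5.1 = 8.3
Irby - Orton - Yarm - Selby - Ulver: 1.9+0.8+1.1+2.9 = 6.7
The minimum is 6.7 km via Irby - Orton - Yarm - Selby - Ulver.

6.7 km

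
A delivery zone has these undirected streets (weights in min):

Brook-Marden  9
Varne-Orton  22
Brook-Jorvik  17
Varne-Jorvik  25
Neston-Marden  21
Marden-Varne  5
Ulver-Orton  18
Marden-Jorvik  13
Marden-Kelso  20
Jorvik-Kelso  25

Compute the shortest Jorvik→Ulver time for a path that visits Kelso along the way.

Best Jorvik to Kelso: Jorvik–Kelso costing 25
Best Kelso to Ulver: Kelso–Marden–Varne–Orton–Ulver costing 65
Total via Kelso: 25 + 65 = 90 min.

90 min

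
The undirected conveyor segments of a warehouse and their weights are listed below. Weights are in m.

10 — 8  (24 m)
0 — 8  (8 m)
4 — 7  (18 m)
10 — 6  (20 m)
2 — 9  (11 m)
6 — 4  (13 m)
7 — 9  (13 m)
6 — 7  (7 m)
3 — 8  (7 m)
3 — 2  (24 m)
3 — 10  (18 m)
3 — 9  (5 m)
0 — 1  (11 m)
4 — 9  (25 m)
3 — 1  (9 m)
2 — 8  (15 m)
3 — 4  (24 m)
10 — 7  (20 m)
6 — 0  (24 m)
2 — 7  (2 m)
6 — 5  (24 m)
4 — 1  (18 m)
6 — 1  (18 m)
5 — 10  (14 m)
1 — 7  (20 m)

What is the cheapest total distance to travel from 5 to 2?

Running Dijkstra from 5:
5: 0
10: 14  (via 5)
6: 24  (via 5)
7: 31  (via 6)
3: 32  (via 10)
2: 33  (via 7)
Shortest route: 5 → 6 → 7 → 2 = 33 m.

33 m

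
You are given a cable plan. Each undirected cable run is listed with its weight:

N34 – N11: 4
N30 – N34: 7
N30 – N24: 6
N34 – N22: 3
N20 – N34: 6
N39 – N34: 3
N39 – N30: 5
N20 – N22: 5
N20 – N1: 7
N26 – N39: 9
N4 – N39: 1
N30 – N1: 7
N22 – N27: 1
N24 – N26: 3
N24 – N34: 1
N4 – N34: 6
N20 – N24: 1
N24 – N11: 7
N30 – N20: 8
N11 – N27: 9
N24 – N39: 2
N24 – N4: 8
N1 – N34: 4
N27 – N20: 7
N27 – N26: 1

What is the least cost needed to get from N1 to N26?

8

Compare a few routes:
N1 - N34 - N24 - N26: 4+1+3 = 8
N1 - N34 - N22 - N27 - N26: 4+3+1+1 = 9
Cheapest is N1 - N34 - N24 - N26 at 8.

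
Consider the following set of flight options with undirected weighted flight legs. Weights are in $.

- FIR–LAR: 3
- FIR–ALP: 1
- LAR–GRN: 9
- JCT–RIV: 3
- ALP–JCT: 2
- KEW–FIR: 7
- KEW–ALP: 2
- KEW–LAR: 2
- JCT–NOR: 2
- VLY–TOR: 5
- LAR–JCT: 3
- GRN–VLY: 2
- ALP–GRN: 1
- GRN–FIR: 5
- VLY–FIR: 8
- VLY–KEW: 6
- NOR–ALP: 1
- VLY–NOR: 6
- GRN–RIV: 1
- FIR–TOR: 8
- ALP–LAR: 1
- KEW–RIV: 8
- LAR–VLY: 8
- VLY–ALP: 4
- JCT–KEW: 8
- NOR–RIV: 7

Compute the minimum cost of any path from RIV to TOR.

Enumerating some paths:
RIV - GRN - ALP - FIR - TOR: 1+1+1+8 = 11
RIV - GRN - VLY - TOR: 1+2+5 = 8
RIV - GRN - ALP - VLY - TOR: 1+1+4+5 = 11
Cheapest is RIV - GRN - VLY - TOR at $8.

$8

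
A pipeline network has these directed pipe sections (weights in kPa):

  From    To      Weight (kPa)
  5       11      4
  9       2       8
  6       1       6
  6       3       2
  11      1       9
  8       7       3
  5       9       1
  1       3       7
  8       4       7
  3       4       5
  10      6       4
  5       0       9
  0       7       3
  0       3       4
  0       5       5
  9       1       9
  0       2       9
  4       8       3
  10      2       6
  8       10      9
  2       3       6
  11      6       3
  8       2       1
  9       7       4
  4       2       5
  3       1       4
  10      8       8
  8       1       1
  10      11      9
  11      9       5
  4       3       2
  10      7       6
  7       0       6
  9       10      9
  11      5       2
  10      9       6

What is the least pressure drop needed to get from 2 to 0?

23 kPa

Candidate routes:
2–3–4–8–7–0: 6+5+3+3+6 = 23
2–3–4–8–10–7–0: 6+5+3+9+6+6 = 35
2–3–4–8–10–9–7–0: 6+5+3+9+6+4+6 = 39
The minimum is 23 kPa via 2–3–4–8–7–0.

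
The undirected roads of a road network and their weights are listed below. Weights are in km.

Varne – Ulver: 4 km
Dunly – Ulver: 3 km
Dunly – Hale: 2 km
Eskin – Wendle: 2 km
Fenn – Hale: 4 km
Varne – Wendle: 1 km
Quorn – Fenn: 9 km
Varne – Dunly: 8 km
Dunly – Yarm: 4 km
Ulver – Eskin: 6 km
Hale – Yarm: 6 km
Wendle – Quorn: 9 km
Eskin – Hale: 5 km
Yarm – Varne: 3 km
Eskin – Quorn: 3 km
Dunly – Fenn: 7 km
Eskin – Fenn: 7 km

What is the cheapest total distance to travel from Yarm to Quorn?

9 km

Running Dijkstra from Yarm:
Yarm: 0
Varne: 3  (via Yarm)
Wendle: 4  (via Varne)
Dunly: 4  (via Yarm)
Eskin: 6  (via Wendle)
Hale: 6  (via Yarm)
Ulver: 7  (via Varne)
Quorn: 9  (via Eskin)
Shortest route: Yarm → Varne → Wendle → Eskin → Quorn = 9 km.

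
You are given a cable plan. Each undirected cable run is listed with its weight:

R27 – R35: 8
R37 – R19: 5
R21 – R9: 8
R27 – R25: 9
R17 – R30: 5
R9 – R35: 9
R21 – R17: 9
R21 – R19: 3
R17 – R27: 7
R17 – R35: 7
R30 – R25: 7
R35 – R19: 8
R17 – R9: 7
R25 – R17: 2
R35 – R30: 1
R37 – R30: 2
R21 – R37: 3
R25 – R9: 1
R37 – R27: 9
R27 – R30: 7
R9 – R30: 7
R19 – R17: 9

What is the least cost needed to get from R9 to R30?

Compare a few routes:
R9–R30: 7 = 7
R9–R25–R17–R30: 1+2+5 = 8
The minimum is 7 via R9–R30.

7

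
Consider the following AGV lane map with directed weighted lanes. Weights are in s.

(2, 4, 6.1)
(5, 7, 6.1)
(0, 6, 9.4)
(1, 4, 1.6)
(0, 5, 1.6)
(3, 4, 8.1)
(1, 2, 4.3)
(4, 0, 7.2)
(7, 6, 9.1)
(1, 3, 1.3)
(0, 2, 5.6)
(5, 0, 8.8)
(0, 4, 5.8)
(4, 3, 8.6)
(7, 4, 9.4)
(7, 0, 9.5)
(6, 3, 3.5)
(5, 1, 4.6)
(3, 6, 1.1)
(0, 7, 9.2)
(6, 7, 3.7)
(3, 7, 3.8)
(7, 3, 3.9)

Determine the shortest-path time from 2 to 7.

Shortest distances from 2:
2: 0
4: 6.1  (via 2)
0: 13.3  (via 4)
3: 14.7  (via 4)
5: 14.9  (via 0)
6: 15.8  (via 3)
7: 18.5  (via 3)
Shortest route: 2 → 4 → 3 → 7 = 18.5 s.

18.5 s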